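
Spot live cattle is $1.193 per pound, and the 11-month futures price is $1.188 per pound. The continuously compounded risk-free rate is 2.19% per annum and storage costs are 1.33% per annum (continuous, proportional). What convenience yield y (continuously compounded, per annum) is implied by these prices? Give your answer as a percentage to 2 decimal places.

F = S·e^((r+u−y)T) ⇒ (r+u−y) = ln(F/S)/T
ln(1.188/1.193) = -0.004200; /T ⇒ -0.004582
y = r + u − ln(F/S)/T = 0.0219 + 0.0133 + 0.004582 = 0.039782
y = 3.98%

3.98%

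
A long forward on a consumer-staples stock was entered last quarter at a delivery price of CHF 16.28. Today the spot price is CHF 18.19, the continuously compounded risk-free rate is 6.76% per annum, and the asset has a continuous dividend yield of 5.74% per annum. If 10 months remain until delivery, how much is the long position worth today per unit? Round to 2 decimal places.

CHF 1.95

Current fair forward for the remaining 10 months: F = S·e^((r − q)·T), (r − q) = 0.0676 − 0.0574 = 0.0102
F = 18.19 · e^(0.0102 × 10/12) = 18.19 × 1.008536 = 18.3453
Value of long forward = (F − K)·e^(−rT) = (18.3453 − 16.28) · e^(−0.0676·10/12)
= 2.0653 × 0.945224 = 1.95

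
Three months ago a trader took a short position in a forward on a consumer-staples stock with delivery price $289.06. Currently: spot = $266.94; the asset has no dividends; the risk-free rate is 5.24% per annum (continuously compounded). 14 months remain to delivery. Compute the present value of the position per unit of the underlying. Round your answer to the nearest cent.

Current fair forward for the remaining 14 months: F = S·e^(r·T), r = 0.0524
F = 266.94 · e^(0.0524 × 14/12) = 266.94 × 1.063041 = 283.7682
Value of long forward = (F − K)·e^(−rT) = (283.7682 − 289.06) · e^(−0.0524·14/12)
= -5.2918 × 0.940698 = -4.98
Short position value = −(long value) = $4.98

$4.98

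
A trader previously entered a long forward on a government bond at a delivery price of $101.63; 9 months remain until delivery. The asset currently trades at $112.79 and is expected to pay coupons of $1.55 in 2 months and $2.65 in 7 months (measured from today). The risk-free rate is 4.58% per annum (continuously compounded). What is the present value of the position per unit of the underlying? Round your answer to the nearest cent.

$10.47

PV(remaining coupons) I = 1.55·e^(−0.0458·2/12) + 2.65·e^(−0.0458·7/12) = 4.1184
Current forward F = (S − I)·e^(rT) = (112.79 − 4.1184)·e^(0.0458·9/12) = 108.6716 × 1.034947 = 112.4693
Value (long) = (F − K)·e^(−rT) = (112.4693 − 101.63) × 0.966233 = 10.4733
Value = $10.47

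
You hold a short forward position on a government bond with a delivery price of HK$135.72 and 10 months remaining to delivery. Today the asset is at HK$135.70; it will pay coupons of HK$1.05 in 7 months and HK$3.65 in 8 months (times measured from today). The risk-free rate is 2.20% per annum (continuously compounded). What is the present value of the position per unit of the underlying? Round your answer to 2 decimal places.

HK$2.19

PV(remaining coupons) I = 1.05·e^(−0.0220·7/12) + 3.65·e^(−0.0220·8/12) = 4.6335
Current forward F = (S − I)·e^(rT) = (135.70 − 4.6335)·e^(0.0220·10/12) = 131.0665 × 1.018502 = 133.4915
Value (long) = (F − K)·e^(−rT) = (133.4915 − 135.72) × 0.981834 = -2.1880
Short position value = −(long value) = HK$2.19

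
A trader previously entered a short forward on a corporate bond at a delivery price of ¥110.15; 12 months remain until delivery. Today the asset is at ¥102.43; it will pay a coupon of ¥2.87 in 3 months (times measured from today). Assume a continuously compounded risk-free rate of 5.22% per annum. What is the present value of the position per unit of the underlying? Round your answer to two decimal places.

PV(remaining coupons) I = 2.87·e^(−0.0522·3/12) = 2.8328
Current forward F = (S − I)·e^(rT) = (102.43 − 2.8328)·e^(0.0522·12/12) = 99.5972 × 1.053586 = 104.9342
Value (long) = (F − K)·e^(−rT) = (104.9342 − 110.15) × 0.949139 = -4.9505
Short position value = −(long value) = ¥4.95

¥4.95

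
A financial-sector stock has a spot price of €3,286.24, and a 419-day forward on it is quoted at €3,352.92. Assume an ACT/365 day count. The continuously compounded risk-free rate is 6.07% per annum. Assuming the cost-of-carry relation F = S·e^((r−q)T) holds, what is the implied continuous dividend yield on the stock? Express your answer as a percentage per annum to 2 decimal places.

4.32%

From F = S·e^((r−q)T): (r − q) = ln(F/S)/T
ln(3352.92/3286.24) = ln(1.020291) = 0.020088
(r − q) = 0.020088 / (419/365) = 0.017499
q = r − ln(F/S)/T = 0.0607 − 0.017499 = 0.043201
q = 4.32%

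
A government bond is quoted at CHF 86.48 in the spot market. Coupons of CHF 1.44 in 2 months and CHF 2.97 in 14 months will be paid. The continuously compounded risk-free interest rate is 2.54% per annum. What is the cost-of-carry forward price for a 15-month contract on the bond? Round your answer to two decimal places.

CHF 84.81

PV(coupons) I = 1.44·e^(−0.0254·2/12) + 2.97·e^(−0.0254·14/12)
I = 1.4339 + 2.8833 = 4.3172
F = (S − I)·e^(rT) = (86.48 − 4.3172) · e^(0.0254·15/12)
= 82.1628 · e^0.031750 = 82.1628 × 1.032259 = CHF 84.81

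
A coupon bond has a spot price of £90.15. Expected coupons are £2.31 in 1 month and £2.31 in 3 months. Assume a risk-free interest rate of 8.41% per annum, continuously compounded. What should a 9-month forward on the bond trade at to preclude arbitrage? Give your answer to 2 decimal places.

£91.17

PV(coupons) I = 2.31·e^(−0.0841·1/12) + 2.31·e^(−0.0841·3/12)
I = 2.2939 + 2.2619 = 4.5558
F = (S − I)·e^(rT) = (90.15 − 4.5558) · e^(0.0841·9/12)
= 85.5942 · e^0.063075 = 85.5942 × 1.065107 = £91.17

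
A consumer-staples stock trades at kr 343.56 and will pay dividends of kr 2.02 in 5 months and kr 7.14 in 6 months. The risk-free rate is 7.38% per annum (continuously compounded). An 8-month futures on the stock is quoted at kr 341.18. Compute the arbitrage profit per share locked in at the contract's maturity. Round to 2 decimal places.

PV(dividends) I = 2.02·e^(−0.0738·5/12) + 7.14·e^(−0.0738·6/12) = 8.8402
Fair futures F* = (S − I)·e^(rT) = (343.56 − 8.8402)·e^0.049200 = 334.7198 × 1.050430 = 351.5997
Market kr 341.18 < fair 351.5997: forward underpriced → reverse cash-and-carry (short the stock, invest proceeds at r, pay the dividends, go long the forward).
Profit at T = |F_mkt − F*| = |341.18 − 351.5997| = kr 10.42 per share

kr 10.42 per share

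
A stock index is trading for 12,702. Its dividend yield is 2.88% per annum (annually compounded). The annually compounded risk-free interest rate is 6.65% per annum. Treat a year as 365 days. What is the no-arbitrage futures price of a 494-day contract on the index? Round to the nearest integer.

13,336

F = S · (1+r)^T / (1+q)^T
= 12702 × 1.091046 / 1.039176 = 12702 × 1.049915
F = 13,336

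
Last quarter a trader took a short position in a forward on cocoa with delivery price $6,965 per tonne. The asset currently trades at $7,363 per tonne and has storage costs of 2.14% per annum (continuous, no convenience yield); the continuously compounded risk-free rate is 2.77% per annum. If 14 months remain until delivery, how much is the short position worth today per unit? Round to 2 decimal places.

-$805.63 per tonne

Current fair forward for the remaining 14 months: F = S·e^((r + u)·T), (r + u) = 0.0277 + 0.0214 = 0.0491
F = 7363 · e^(0.0491 × 14/12) = 7363 × 1.05895581 = 7797.0916
Value of long forward = (F − K)·e^(−rT) = (7797.0916 − 6965) · e^(−0.0277·14/12)
= 832.0916 × 0.96819994 = 805.63
Short position value = −(long value) = -$805.63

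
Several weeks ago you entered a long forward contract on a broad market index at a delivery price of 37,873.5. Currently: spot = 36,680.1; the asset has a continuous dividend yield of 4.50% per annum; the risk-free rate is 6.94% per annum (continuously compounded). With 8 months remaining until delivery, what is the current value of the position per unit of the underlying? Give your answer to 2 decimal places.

-565.10

Current fair forward for the remaining 8 months: F = S·e^((r − q)·T), (r − q) = 0.0694 − 0.0450 = 0.0244
F = 36680.1 · e^(0.0244 × 8/12) = 36680.1 × 1.01639969 = 37281.6423
Value of long forward = (F − K)·e^(−rT) = (37281.6423 − 37873.5) · e^(−0.0694·8/12)
= -591.8577 × 0.95478732 = -565.10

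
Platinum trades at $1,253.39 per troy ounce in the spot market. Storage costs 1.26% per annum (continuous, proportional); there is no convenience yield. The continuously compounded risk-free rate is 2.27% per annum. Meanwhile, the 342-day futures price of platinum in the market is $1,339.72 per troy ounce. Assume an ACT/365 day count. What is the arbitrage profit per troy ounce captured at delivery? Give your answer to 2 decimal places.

Fair futures: F* = S·e^(carry·T), with carry = (r + u) = 0.0227 + 0.0126 = 0.0353
F* = 1253.39 · e^(0.0353 × 342/365) = 1253.39 · e^0.03307562 = 1253.39 × 1.03362870 = $1295.5399
Market $1339.72 > fair $1295.5399: forward overpriced → cash-and-carry (buy spot, short the forward).
At maturity, profit = |F_mkt − F*| = |1339.72 − 1295.5399| = $44.18 per troy ounce

$44.18 per troy ounce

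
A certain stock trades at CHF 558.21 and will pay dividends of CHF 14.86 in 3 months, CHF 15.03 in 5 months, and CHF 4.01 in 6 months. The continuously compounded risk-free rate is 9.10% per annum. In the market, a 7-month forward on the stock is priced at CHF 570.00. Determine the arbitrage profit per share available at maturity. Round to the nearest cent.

PV(dividends) I = 14.86·e^(−0.0910·3/12) + 15.03·e^(−0.0910·5/12) + 4.01·e^(−0.0910·6/12) = 32.8282
Fair forward F* = (S − I)·e^(rT) = (558.21 − 32.8282)·e^0.053083 = 525.3818 × 1.054517 = 554.0240
Market CHF 570.00 > fair 554.0240: forward overpriced → cash-and-carry (borrow at r, buy the stock and collect the dividends, short the forward).
Profit at T = |F_mkt − F*| = |570.00 − 554.0240| = CHF 15.98 per share

CHF 15.98 per share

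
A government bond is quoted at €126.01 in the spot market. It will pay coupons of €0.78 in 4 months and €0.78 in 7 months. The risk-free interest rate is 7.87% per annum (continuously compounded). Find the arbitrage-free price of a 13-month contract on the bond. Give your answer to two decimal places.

PV(coupons) I = 0.78·e^(−0.0787·4/12) + 0.78·e^(−0.0787·7/12)
I = 0.7598 + 0.7450 = 1.5048
F = (S − I)·e^(rT) = (126.01 − 1.5048) · e^(0.0787·13/12)
= 124.5052 · e^0.085258 = 124.5052 × 1.088998 = €135.59

€135.59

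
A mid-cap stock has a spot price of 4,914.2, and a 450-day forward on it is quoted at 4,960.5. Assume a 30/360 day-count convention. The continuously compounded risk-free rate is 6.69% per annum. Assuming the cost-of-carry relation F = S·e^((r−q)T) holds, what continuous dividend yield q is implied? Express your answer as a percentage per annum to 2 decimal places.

5.94%

From F = S·e^((r−q)T): (r − q) = ln(F/S)/T
ln(4960.5/4914.2) = ln(1.009422) = 0.009378
(r − q) = 0.009378 / (450/360) = 0.007502
q = r − ln(F/S)/T = 0.0669 − 0.007502 = 0.059398
q = 5.94%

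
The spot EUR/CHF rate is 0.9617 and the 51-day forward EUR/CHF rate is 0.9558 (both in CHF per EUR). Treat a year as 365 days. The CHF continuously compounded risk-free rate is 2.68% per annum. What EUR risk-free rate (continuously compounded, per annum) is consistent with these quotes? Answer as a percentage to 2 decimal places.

7.08%

F = S·e^((r_CHF − r_EUR)T) ⇒ r_EUR = r_CHF − ln(F/S)/T
ln(0.9558/0.9617) = -0.006154; /(51/365) = -0.044043
r_EUR = 0.0268 + 0.044043 = 0.070843
r_EUR = 7.08%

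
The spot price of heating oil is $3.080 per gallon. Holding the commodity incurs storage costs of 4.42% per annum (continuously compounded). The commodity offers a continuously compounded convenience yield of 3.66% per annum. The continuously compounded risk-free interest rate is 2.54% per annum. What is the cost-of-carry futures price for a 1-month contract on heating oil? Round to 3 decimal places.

Net carry = r + u − y = 0.0254 + 0.0442 − 0.0366 = 0.0330
F = S·e^((r+u−y)T) = 3.080 · e^(0.0330 × 1/12) = 3.080 · e^0.002750
= 3.080 × 1.002754 = $3.088 per gallon

$3.088 per gallon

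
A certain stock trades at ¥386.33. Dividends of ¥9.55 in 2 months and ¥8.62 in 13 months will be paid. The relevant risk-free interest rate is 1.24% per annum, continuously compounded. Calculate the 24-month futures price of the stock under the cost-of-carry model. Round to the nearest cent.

¥377.54

PV(dividends) I = 9.55·e^(−0.0124·2/12) + 8.62·e^(−0.0124·13/12)
I = 9.5303 + 8.5050 = 18.0353
F = (S − I)·e^(rT) = (386.33 − 18.0353) · e^(0.0124·24/12)
= 368.2947 · e^0.024800 = 368.2947 × 1.025110 = ¥377.54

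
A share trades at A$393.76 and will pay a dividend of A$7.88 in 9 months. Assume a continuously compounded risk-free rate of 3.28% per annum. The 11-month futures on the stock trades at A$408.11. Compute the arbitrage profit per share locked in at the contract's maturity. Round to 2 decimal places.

PV(dividends) I = 7.88·e^(−0.0328·9/12) = 7.6885
Fair futures F* = (S − I)·e^(rT) = (393.76 − 7.6885)·e^0.030067 = 386.0715 × 1.030524 = 397.8559
Market A$408.11 > fair 397.8559: forward overpriced → cash-and-carry (borrow at r, buy the stock and collect the dividends, short the forward).
Profit at T = |F_mkt − F*| = |408.11 − 397.8559| = A$10.25 per share

A$10.25 per share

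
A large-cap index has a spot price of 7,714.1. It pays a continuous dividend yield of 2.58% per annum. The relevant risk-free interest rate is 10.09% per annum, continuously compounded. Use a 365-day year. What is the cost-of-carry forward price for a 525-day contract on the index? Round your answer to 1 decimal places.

F = S·e^((r − q)T) = 7714.1 · e^((0.1009 − 0.0258) × 525/365)
= 7714.1 · e^0.108021 = 7714.1 × 1.114071
F = 8,594.1

8,594.1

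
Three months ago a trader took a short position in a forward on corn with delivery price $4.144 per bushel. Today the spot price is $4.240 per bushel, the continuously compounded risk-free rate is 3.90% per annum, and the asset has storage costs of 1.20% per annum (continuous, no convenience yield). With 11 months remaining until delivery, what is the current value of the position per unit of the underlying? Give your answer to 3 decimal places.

-$0.288 per bushel

Current fair forward for the remaining 11 months: F = S·e^((r + u)·T), (r + u) = 0.0390 + 0.0120 = 0.0510
F = 4.240 · e^(0.0510 × 11/12) = 4.240 × 1.047860 = 4.4429
Value of long forward = (F − K)·e^(−rT) = (4.4429 − 4.144) · e^(−0.0390·11/12)
= 0.2989 × 0.964881 = 0.288
Short position value = −(long value) = -$0.288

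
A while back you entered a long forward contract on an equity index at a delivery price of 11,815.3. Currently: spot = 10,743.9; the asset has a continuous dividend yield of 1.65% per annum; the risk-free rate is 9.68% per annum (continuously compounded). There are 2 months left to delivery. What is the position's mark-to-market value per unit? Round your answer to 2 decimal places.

Current fair forward for the remaining 2 months: F = S·e^((r − q)·T), (r − q) = 0.0968 − 0.0165 = 0.0803
F = 10743.9 · e^(0.0803 × 2/12) = 10743.9 × 1.01347329 = 10888.6557
Value of long forward = (F − K)·e^(−rT) = (10888.6557 − 11815.3) · e^(−0.0968·2/12)
= -926.6443 × 0.98399611 = -911.81

-911.81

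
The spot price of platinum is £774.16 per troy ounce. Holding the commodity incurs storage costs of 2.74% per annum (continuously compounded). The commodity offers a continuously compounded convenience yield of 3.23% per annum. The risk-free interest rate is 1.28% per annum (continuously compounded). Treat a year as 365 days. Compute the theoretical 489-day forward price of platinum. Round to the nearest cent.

Net carry = r + u − y = 0.0128 + 0.0274 − 0.0323 = 0.0079
F = S·e^((r+u−y)T) = 774.16 · e^(0.0079 × 489/365) = 774.16 · e^0.010584
= 774.16 × 1.010640 = £782.40 per troy ounce

£782.40 per troy ounce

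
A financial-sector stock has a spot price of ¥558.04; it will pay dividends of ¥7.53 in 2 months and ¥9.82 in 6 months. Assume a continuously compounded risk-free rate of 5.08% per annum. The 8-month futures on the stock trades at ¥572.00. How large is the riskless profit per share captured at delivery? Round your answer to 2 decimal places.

PV(dividends) I = 7.53·e^(−0.0508·2/12) + 9.82·e^(−0.0508·6/12) = 17.0402
Fair futures F* = (S − I)·e^(rT) = (558.04 − 17.0402)·e^0.033867 = 540.9998 × 1.034447 = 559.6356
Market ¥572.00 > fair 559.6356: forward overpriced → cash-and-carry (borrow at r, buy the stock and collect the dividends, short the forward).
Profit at T = |F_mkt − F*| = |572.00 − 559.6356| = ¥12.36 per share

¥12.36 per share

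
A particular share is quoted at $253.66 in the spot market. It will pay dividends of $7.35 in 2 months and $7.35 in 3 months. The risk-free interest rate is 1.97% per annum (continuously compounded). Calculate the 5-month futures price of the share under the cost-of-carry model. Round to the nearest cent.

PV(dividends) I = 7.35·e^(−0.0197·2/12) + 7.35·e^(−0.0197·3/12)
I = 7.3259 + 7.3139 = 14.6398
F = (S − I)·e^(rT) = (253.66 − 14.6398) · e^(0.0197·5/12)
= 239.0202 · e^0.008208 = 239.0202 × 1.008242 = $240.99

$240.99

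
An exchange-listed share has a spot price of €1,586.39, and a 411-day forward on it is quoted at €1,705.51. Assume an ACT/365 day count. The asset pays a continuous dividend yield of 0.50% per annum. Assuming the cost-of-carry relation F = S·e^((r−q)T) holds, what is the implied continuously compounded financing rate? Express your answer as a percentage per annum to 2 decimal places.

6.93%

From F = S·e^((r−q)T): (r − q) = ln(F/S)/T
ln(1705.51/1586.39) = ln(1.075089) = 0.072403
(r − q) = 0.072403 / (411/365) = 0.064300
r = ln(F/S)/T + q = 0.064300 + 0.0050 = 0.069300
r = 6.93%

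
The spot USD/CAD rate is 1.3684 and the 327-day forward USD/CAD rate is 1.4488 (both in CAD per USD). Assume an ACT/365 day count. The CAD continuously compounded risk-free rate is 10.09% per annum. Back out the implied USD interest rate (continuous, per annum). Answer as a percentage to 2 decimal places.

3.72%

F = S·e^((r_CAD − r_USD)T) ⇒ r_USD = r_CAD − ln(F/S)/T
ln(1.4488/1.3684) = 0.057093; /(327/365) = 0.063728
r_USD = 0.1009 − 0.063728 = 0.037172
r_USD = 3.72%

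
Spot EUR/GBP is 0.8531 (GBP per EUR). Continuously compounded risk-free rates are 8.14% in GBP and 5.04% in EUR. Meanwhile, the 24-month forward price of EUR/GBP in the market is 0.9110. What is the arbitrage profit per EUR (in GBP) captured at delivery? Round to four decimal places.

Fair forward: F* = S·e^(carry·T), with carry = (r_GBP − r_EUR) = 0.0814 − 0.0504 = 0.0310
F* = 0.8531 · e^(0.0310 × 24/12) = 0.8531 · e^0.062000 = 0.8531 × 1.063962 = 0.9077
Market 0.9110 > fair 0.9077: forward overpriced → cash-and-carry (buy spot, short the forward).
At maturity, profit = |F_mkt − F*| = |0.9110 − 0.9077| = 0.0033 per EUR (in GBP)

0.0033 per EUR (in GBP)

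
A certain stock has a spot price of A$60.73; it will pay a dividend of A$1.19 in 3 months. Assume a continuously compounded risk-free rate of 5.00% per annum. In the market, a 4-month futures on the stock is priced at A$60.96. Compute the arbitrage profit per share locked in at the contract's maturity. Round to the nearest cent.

PV(dividends) I = 1.19·e^(−0.0500·3/12) = 1.1752
Fair futures F* = (S − I)·e^(rT) = (60.73 − 1.1752)·e^0.016667 = 59.5548 × 1.016807 = 60.5557
Market A$60.96 > fair 60.5557: forward overpriced → cash-and-carry (borrow at r, buy the stock and collect the dividends, short the forward).
Profit at T = |F_mkt − F*| = |60.96 − 60.5557| = A$0.40 per share

A$0.40 per share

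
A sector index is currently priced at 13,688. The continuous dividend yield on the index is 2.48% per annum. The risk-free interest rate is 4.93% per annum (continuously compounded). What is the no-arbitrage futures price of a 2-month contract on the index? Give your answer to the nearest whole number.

F = S·e^((r − q)T) = 13688 · e^((0.0493 − 0.0248) × 2/12)
= 13688 · e^0.004083 = 13688 × 1.004091
F = 13,744

13,744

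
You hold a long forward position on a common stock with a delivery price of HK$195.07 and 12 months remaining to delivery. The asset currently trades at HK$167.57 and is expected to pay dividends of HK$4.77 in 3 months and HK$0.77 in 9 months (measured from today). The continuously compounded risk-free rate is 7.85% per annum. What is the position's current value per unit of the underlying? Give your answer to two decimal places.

-HK$18.18

PV(remaining dividends) I = 4.77·e^(−0.0785·3/12) + 0.77·e^(−0.0785·9/12) = 5.4033
Current forward F = (S − I)·e^(rT) = (167.57 − 5.4033)·e^(0.0785·12/12) = 162.1667 × 1.081663 = 175.4097
Value (long) = (F − K)·e^(−rT) = (175.4097 − 195.07) × 0.924502 = -18.1760
Value = -HK$18.18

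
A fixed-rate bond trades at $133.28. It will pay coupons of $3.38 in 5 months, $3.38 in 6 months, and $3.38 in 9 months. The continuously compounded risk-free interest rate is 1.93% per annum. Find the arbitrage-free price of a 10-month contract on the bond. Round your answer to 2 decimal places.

$125.25

PV(coupons) I = 3.38·e^(−0.0193·5/12) + 3.38·e^(−0.0193·6/12) + 3.38·e^(−0.0193·9/12)
I = 3.3529 + 3.3475 + 3.3314 = 10.0318
F = (S − I)·e^(rT) = (133.28 − 10.0318) · e^(0.0193·10/12)
= 123.2482 · e^0.016083 = 123.2482 × 1.016213 = $125.25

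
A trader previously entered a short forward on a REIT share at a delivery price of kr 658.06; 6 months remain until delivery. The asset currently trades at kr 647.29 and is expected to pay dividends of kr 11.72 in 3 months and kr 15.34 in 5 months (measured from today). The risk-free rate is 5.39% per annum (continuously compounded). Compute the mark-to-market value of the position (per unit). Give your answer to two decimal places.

PV(remaining dividends) I = 11.72·e^(−0.0539·3/12) + 15.34·e^(−0.0539·5/12) = 26.5625
Current forward F = (S − I)·e^(rT) = (647.29 − 26.5625)·e^(0.0539·6/12) = 620.7275 × 1.027316 = 637.6833
Value (long) = (F − K)·e^(−rT) = (637.6833 − 658.06) × 0.973410 = -19.8349
Short position value = −(long value) = kr 19.83

kr 19.83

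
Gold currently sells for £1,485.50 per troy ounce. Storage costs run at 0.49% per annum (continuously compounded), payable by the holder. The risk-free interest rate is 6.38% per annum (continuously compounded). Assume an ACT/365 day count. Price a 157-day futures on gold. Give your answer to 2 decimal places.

Net carry = r + u − y = 0.0638 + 0.0049 − 0.0000 = 0.0687
F = S·e^((r+u−y)T) = 1485.50 · e^(0.0687 × 157/365) = 1485.50 · e^0.02955041
= 1485.50 × 1.02999136 = £1,530.05 per troy ounce

£1,530.05 per troy ounce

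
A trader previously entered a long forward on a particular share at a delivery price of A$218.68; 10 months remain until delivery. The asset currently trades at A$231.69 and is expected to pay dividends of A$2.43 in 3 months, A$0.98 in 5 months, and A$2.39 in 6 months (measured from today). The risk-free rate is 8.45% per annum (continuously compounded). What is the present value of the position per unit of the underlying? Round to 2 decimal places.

A$22.26

PV(remaining dividends) I = 2.43·e^(−0.0845·3/12) + 0.98·e^(−0.0845·5/12) + 2.39·e^(−0.0845·6/12) = 5.6164
Current forward F = (S − I)·e^(rT) = (231.69 − 5.6164)·e^(0.0845·10/12) = 226.0736 × 1.072955 = 242.5668
Value (long) = (F − K)·e^(−rT) = (242.5668 − 218.68) × 0.932005 = 22.2626
Value = A$22.26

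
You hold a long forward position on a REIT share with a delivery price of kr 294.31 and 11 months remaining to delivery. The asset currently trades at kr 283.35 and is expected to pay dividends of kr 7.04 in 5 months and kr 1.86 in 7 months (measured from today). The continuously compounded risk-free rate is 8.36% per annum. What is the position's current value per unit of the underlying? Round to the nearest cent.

PV(remaining dividends) I = 7.04·e^(−0.0836·5/12) + 1.86·e^(−0.0836·7/12) = 8.5705
Current forward F = (S − I)·e^(rT) = (283.35 − 8.5705)·e^(0.0836·11/12) = 274.7795 × 1.079646 = 296.6646
Value (long) = (F − K)·e^(−rT) = (296.6646 − 294.31) × 0.926229 = 2.1809
Value = kr 2.18

kr 2.18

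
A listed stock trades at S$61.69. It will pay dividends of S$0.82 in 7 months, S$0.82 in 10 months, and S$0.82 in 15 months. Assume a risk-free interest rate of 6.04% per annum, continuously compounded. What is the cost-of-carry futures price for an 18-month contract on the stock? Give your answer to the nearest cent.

S$64.99

PV(dividends) I = 0.82·e^(−0.0604·7/12) + 0.82·e^(−0.0604·10/12) + 0.82·e^(−0.0604·15/12)
I = 0.7916 + 0.7797 + 0.7604 = 2.3317
F = (S − I)·e^(rT) = (61.69 − 2.3317) · e^(0.0604·18/12)
= 59.3583 · e^0.090600 = 59.3583 × 1.094831 = S$64.99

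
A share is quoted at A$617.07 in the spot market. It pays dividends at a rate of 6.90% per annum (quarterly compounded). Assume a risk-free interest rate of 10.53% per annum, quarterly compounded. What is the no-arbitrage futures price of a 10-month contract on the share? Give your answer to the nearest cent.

A$635.61

F = S · (1+r/4)^(4T) / (1+q/4)^(4T)
= 617.07 × 1.090477 / 1.058666 = 617.07 × 1.030048
F = A$635.61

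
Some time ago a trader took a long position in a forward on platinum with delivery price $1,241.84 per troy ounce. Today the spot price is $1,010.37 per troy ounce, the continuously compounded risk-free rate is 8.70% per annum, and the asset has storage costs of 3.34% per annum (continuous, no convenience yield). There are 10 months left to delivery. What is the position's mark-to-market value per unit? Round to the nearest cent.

-$116.11 per troy ounce

Current fair forward for the remaining 10 months: F = S·e^((r + u)·T), (r + u) = 0.0870 + 0.0334 = 0.1204
F = 1010.37 · e^(0.1204 × 10/12) = 1010.37 × 1.10553937 = 1117.0038
Value of long forward = (F − K)·e^(−rT) = (1117.0038 − 1241.84) · e^(−0.0870·10/12)
= -124.8362 × 0.93006575 = -116.11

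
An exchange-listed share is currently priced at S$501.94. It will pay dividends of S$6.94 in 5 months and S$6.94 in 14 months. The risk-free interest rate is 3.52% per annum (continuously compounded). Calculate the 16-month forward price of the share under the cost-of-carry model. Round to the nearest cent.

S$511.91

PV(dividends) I = 6.94·e^(−0.0352·5/12) + 6.94·e^(−0.0352·14/12)
I = 6.8390 + 6.6608 = 13.4998
F = (S − I)·e^(rT) = (501.94 − 13.4998) · e^(0.0352·16/12)
= 488.4402 · e^0.046933 = 488.4402 × 1.048052 = S$511.91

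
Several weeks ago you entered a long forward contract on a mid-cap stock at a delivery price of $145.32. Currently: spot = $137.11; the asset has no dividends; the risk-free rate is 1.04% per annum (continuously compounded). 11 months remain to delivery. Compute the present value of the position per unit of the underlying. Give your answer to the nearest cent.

Current fair forward for the remaining 11 months: F = S·e^(r·T), r = 0.0104
F = 137.11 · e^(0.0104 × 11/12) = 137.11 × 1.009579 = 138.4234
Value of long forward = (F − K)·e^(−rT) = (138.4234 − 145.32) · e^(−0.0104·11/12)
= -6.8966 × 0.990512 = -6.83

-$6.83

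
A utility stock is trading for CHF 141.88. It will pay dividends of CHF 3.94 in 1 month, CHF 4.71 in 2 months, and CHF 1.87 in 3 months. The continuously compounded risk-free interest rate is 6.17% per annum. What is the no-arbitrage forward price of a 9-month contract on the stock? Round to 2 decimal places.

PV(dividends) I = 3.94·e^(−0.0617·1/12) + 4.71·e^(−0.0617·2/12) + 1.87·e^(−0.0617·3/12)
I = 3.9198 + 4.6618 + 1.8414 = 10.4230
F = (S − I)·e^(rT) = (141.88 − 10.4230) · e^(0.0617·9/12)
= 131.4570 · e^0.046275 = 131.4570 × 1.047362 = CHF 137.68

CHF 137.68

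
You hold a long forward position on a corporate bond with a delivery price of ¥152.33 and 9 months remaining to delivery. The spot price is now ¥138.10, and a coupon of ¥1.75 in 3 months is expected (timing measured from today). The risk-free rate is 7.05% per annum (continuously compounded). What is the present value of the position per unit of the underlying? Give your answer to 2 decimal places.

PV(remaining coupons) I = 1.75·e^(−0.0705·3/12) = 1.7194
Current forward F = (S − I)·e^(rT) = (138.10 − 1.7194)·e^(0.0705·9/12) = 136.3806 × 1.054298 = 143.7858
Value (long) = (F − K)·e^(−rT) = (143.7858 − 152.33) × 0.948499 = -8.1042
Value = -¥8.10

-¥8.10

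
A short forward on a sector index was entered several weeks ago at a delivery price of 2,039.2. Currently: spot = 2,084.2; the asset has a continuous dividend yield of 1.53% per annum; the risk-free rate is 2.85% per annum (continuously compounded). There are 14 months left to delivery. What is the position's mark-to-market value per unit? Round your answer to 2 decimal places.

-74.82

Current fair forward for the remaining 14 months: F = S·e^((r − q)·T), (r − q) = 0.0285 − 0.0153 = 0.0132
F = 2084.2 · e^(0.0132 × 14/12) = 2084.2 × 1.01551919 = 2116.5451
Value of long forward = (F − K)·e^(−rT) = (2116.5451 − 2039.2) · e^(−0.0285·14/12)
= 77.3451 × 0.96729671 = 74.82
Short position value = −(long value) = -74.82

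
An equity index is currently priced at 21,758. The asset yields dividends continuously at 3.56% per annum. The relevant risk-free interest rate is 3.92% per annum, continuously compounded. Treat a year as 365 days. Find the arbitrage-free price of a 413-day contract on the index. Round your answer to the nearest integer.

F = S·e^((r − q)T) = 21758 · e^((0.0392 − 0.0356) × 413/365)
= 21758 · e^0.004073 = 21758 × 1.004081
F = 21,847

21,847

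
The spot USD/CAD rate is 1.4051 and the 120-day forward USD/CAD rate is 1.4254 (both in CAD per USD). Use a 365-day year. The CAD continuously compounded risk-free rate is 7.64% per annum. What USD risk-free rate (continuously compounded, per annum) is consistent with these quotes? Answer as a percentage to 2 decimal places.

F = S·e^((r_CAD − r_USD)T) ⇒ r_USD = r_CAD − ln(F/S)/T
ln(1.4254/1.4051) = 0.014344; /(120/365) = 0.043630
r_USD = 0.0764 − 0.043630 = 0.032770
r_USD = 3.28%

3.28%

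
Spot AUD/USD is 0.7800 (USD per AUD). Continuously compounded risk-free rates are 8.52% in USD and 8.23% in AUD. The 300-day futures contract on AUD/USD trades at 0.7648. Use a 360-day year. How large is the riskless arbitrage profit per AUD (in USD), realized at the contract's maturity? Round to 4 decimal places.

Fair futures: F* = S·e^(carry·T), with carry = (r_USD − r_AUD) = 0.0852 − 0.0823 = 0.0029
F* = 0.7800 · e^(0.0029 × 300/360) = 0.7800 · e^0.002417 = 0.7800 × 1.002420 = 0.7819
Market 0.7648 < fair 0.7819: forward underpriced → reverse cash-and-carry (short spot, go long the forward).
At maturity, profit = |F_mkt − F*| = |0.7648 − 0.7819| = 0.0171 per AUD (in USD)

0.0171 per AUD (in USD)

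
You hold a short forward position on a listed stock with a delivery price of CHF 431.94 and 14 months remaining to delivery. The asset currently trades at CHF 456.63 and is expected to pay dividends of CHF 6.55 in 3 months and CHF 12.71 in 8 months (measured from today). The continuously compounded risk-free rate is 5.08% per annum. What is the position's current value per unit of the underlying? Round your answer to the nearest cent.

-CHF 30.79

PV(remaining dividends) I = 6.55·e^(−0.0508·3/12) + 12.71·e^(−0.0508·8/12) = 18.7541
Current forward F = (S − I)·e^(rT) = (456.63 − 18.7541)·e^(0.0508·14/12) = 437.8759 × 1.061058 = 464.6117
Value (long) = (F − K)·e^(−rT) = (464.6117 − 431.94) × 0.942455 = 30.7916
Short position value = −(long value) = -CHF 30.79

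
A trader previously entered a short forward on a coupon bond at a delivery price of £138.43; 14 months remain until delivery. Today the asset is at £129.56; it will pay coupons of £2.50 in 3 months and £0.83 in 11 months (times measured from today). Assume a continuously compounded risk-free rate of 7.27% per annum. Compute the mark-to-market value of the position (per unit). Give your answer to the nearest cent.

PV(remaining coupons) I = 2.50·e^(−0.0727·3/12) + 0.83·e^(−0.0727·11/12) = 3.2315
Current forward F = (S − I)·e^(rT) = (129.56 − 3.2315)·e^(0.0727·14/12) = 126.3285 × 1.088517 = 137.5107
Value (long) = (F − K)·e^(−rT) = (137.5107 − 138.43) × 0.918681 = -0.8445
Short position value = −(long value) = £0.84

£0.84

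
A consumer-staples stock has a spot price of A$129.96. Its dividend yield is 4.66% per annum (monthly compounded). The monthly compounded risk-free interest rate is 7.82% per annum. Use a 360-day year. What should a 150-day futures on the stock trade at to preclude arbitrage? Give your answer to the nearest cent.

F = S · (1+r/12)^(12T) / (1+q/12)^(12T)
= 129.96 × 1.033011 / 1.019568 = 129.96 × 1.013185
F = A$131.67

A$131.67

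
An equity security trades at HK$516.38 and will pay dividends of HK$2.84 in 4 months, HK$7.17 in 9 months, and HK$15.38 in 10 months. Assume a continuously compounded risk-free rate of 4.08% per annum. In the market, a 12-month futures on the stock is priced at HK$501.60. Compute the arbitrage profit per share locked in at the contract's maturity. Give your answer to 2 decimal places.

HK$10.64 per share

PV(dividends) I = 2.84·e^(−0.0408·4/12) + 7.17·e^(−0.0408·9/12) + 15.38·e^(−0.0408·10/12) = 24.6214
Fair futures F* = (S − I)·e^(rT) = (516.38 − 24.6214)·e^0.040800 = 491.7586 × 1.041644 = 512.2374
Market HK$501.60 < fair 512.2374: forward underpriced → reverse cash-and-carry (short the stock, invest proceeds at r, pay the dividends, go long the forward).
Profit at T = |F_mkt − F*| = |501.60 − 512.2374| = HK$10.64 per share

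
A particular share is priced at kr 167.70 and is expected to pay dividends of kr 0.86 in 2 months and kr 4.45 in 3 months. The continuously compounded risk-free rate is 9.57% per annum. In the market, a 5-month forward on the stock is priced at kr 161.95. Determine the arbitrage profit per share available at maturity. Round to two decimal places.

kr 7.17 per share

PV(dividends) I = 0.86·e^(−0.0957·2/12) + 4.45·e^(−0.0957·3/12) = 5.1912
Fair forward F* = (S − I)·e^(rT) = (167.70 − 5.1912)·e^0.039875 = 162.5088 × 1.040681 = 169.1198
Market kr 161.95 < fair 169.1198: forward underpriced → reverse cash-and-carry (short the stock, invest proceeds at r, pay the dividends, go long the forward).
Profit at T = |F_mkt − F*| = |161.95 − 169.1198| = kr 7.17 per share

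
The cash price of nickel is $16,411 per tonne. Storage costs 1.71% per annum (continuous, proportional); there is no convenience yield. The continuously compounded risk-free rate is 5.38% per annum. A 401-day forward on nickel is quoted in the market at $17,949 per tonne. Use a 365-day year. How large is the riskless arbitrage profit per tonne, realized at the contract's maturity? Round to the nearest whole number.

Fair forward: F* = S·e^(carry·T), with carry = (r + u) = 0.0538 + 0.0171 = 0.0709
F* = 16411 · e^(0.0709 × 401/365) = 16411 · e^0.077893 = 16411 × 1.081007 = $17740.4059
Market $17949 > fair $17740.4059: forward overpriced → cash-and-carry (buy spot, short the forward).
At maturity, profit = |F_mkt − F*| = |17949 − 17740.4059| = $209 per tonne

$209 per tonne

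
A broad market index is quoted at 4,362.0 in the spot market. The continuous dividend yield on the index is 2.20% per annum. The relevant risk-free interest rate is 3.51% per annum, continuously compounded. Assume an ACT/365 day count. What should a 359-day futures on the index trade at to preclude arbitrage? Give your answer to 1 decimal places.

4,418.6

F = S·e^((r − q)T) = 4362.0 · e^((0.0351 − 0.0220) × 359/365)
= 4362.0 · e^0.012885 = 4362.0 × 1.012968
F = 4,418.6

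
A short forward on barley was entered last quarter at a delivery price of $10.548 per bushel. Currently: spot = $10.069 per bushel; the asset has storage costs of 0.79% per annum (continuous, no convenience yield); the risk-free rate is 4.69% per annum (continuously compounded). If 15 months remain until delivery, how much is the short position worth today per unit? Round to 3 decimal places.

-$0.222 per bushel

Current fair forward for the remaining 15 months: F = S·e^((r + u)·T), (r + u) = 0.0469 + 0.0079 = 0.0548
F = 10.069 · e^(0.0548 × 15/12) = 10.069 × 1.070901 = 10.7829
Value of long forward = (F − K)·e^(−rT) = (10.7829 − 10.548) · e^(−0.0469·15/12)
= 0.2349 × 0.943060 = 0.222
Short position value = −(long value) = -$0.222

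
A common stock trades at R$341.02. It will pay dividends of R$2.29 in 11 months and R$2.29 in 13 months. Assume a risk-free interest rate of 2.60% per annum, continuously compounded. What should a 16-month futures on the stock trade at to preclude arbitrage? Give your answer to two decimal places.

PV(dividends) I = 2.29·e^(−0.0260·11/12) + 2.29·e^(−0.0260·13/12)
I = 2.2361 + 2.2264 = 4.4625
F = (S − I)·e^(rT) = (341.02 − 4.4625) · e^(0.0260·16/12)
= 336.5575 · e^0.034667 = 336.5575 × 1.035275 = R$348.43

R$348.43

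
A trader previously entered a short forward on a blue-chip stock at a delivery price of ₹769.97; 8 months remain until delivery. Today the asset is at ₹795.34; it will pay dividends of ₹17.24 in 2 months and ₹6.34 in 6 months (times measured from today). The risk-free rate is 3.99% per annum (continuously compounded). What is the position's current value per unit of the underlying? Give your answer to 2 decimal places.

PV(remaining dividends) I = 17.24·e^(−0.0399·2/12) + 6.34·e^(−0.0399·6/12) = 23.3405
Current forward F = (S − I)·e^(rT) = (795.34 − 23.3405)·e^(0.0399·8/12) = 771.9995 × 1.026957 = 792.8103
Value (long) = (F − K)·e^(−rT) = (792.8103 − 769.97) × 0.973751 = 22.2408
Short position value = −(long value) = -₹22.24

-₹22.24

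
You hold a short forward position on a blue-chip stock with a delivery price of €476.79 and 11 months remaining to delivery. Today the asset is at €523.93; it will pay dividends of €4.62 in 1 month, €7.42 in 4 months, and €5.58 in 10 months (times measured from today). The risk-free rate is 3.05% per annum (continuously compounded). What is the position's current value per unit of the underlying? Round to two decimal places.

-€42.89

PV(remaining dividends) I = 4.62·e^(−0.0305·1/12) + 7.42·e^(−0.0305·4/12) + 5.58·e^(−0.0305·10/12) = 17.3932
Current forward F = (S − I)·e^(rT) = (523.93 − 17.3932)·e^(0.0305·11/12) = 506.5368 × 1.028353 = 520.8986
Value (long) = (F − K)·e^(−rT) = (520.8986 − 476.79) × 0.972429 = 42.8925
Short position value = −(long value) = -€42.89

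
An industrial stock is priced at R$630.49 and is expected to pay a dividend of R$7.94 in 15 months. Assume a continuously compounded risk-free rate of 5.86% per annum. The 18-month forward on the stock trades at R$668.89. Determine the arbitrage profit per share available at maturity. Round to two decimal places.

R$11.47 per share

PV(dividends) I = 7.94·e^(−0.0586·15/12) = 7.3792
Fair forward F* = (S − I)·e^(rT) = (630.49 − 7.3792)·e^0.087900 = 623.1108 × 1.091879 = 680.3616
Market R$668.89 < fair 680.3616: forward underpriced → reverse cash-and-carry (short the stock, invest proceeds at r, pay the dividends, go long the forward).
Profit at T = |F_mkt − F*| = |668.89 − 680.3616| = R$11.47 per share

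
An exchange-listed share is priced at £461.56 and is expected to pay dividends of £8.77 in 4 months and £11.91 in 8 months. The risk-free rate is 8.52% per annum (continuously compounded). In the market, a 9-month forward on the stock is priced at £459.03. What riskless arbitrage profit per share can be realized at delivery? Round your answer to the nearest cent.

PV(dividends) I = 8.77·e^(−0.0852·4/12) + 11.91·e^(−0.0852·8/12) = 19.7768
Fair forward F* = (S − I)·e^(rT) = (461.56 − 19.7768)·e^0.063900 = 441.7832 × 1.065986 = 470.9347
Market £459.03 < fair 470.9347: forward underpriced → reverse cash-and-carry (short the stock, invest proceeds at r, pay the dividends, go long the forward).
Profit at T = |F_mkt − F*| = |459.03 − 470.9347| = £11.90 per share

£11.90 per share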